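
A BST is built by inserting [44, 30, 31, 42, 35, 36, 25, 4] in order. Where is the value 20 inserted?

Starting tree (level order): [44, 30, None, 25, 31, 4, None, None, 42, None, None, 35, None, None, 36]
Insertion path: 44 -> 30 -> 25 -> 4
Result: insert 20 as right child of 4
Final tree (level order): [44, 30, None, 25, 31, 4, None, None, 42, None, 20, 35, None, None, None, None, 36]


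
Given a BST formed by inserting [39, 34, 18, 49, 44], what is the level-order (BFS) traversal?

Tree insertion order: [39, 34, 18, 49, 44]
Tree (level-order array): [39, 34, 49, 18, None, 44]
BFS from the root, enqueuing left then right child of each popped node:
  queue [39] -> pop 39, enqueue [34, 49], visited so far: [39]
  queue [34, 49] -> pop 34, enqueue [18], visited so far: [39, 34]
  queue [49, 18] -> pop 49, enqueue [44], visited so far: [39, 34, 49]
  queue [18, 44] -> pop 18, enqueue [none], visited so far: [39, 34, 49, 18]
  queue [44] -> pop 44, enqueue [none], visited so far: [39, 34, 49, 18, 44]
Result: [39, 34, 49, 18, 44]


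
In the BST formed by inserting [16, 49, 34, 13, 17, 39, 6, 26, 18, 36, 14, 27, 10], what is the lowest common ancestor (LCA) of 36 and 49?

Tree insertion order: [16, 49, 34, 13, 17, 39, 6, 26, 18, 36, 14, 27, 10]
Tree (level-order array): [16, 13, 49, 6, 14, 34, None, None, 10, None, None, 17, 39, None, None, None, 26, 36, None, 18, 27]
In a BST, the LCA of p=36, q=49 is the first node v on the
root-to-leaf path with p <= v <= q (go left if both < v, right if both > v).
Walk from root:
  at 16: both 36 and 49 > 16, go right
  at 49: 36 <= 49 <= 49, this is the LCA
LCA = 49


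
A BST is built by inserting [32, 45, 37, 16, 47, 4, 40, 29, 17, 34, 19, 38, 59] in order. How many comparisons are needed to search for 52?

Search path for 52: 32 -> 45 -> 47 -> 59
Found: False
Comparisons: 4


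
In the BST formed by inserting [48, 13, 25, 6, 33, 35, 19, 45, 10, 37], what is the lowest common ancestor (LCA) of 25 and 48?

Tree insertion order: [48, 13, 25, 6, 33, 35, 19, 45, 10, 37]
Tree (level-order array): [48, 13, None, 6, 25, None, 10, 19, 33, None, None, None, None, None, 35, None, 45, 37]
In a BST, the LCA of p=25, q=48 is the first node v on the
root-to-leaf path with p <= v <= q (go left if both < v, right if both > v).
Walk from root:
  at 48: 25 <= 48 <= 48, this is the LCA
LCA = 48


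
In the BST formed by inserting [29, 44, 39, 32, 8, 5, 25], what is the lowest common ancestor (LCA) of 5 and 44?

Tree insertion order: [29, 44, 39, 32, 8, 5, 25]
Tree (level-order array): [29, 8, 44, 5, 25, 39, None, None, None, None, None, 32]
In a BST, the LCA of p=5, q=44 is the first node v on the
root-to-leaf path with p <= v <= q (go left if both < v, right if both > v).
Walk from root:
  at 29: 5 <= 29 <= 44, this is the LCA
LCA = 29


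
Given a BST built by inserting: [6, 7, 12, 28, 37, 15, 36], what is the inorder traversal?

Tree insertion order: [6, 7, 12, 28, 37, 15, 36]
Tree (level-order array): [6, None, 7, None, 12, None, 28, 15, 37, None, None, 36]
Inorder traversal: [6, 7, 12, 15, 28, 36, 37]


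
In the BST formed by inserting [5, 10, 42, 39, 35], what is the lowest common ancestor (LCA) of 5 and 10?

Tree insertion order: [5, 10, 42, 39, 35]
Tree (level-order array): [5, None, 10, None, 42, 39, None, 35]
In a BST, the LCA of p=5, q=10 is the first node v on the
root-to-leaf path with p <= v <= q (go left if both < v, right if both > v).
Walk from root:
  at 5: 5 <= 5 <= 10, this is the LCA
LCA = 5


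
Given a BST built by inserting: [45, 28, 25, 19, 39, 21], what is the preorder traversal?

Tree insertion order: [45, 28, 25, 19, 39, 21]
Tree (level-order array): [45, 28, None, 25, 39, 19, None, None, None, None, 21]
Preorder traversal: [45, 28, 25, 19, 21, 39]


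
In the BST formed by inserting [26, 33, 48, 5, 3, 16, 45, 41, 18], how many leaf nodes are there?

Tree built from: [26, 33, 48, 5, 3, 16, 45, 41, 18]
Tree (level-order array): [26, 5, 33, 3, 16, None, 48, None, None, None, 18, 45, None, None, None, 41]
Rule: A leaf has 0 children.
Per-node child counts:
  node 26: 2 child(ren)
  node 5: 2 child(ren)
  node 3: 0 child(ren)
  node 16: 1 child(ren)
  node 18: 0 child(ren)
  node 33: 1 child(ren)
  node 48: 1 child(ren)
  node 45: 1 child(ren)
  node 41: 0 child(ren)
Matching nodes: [3, 18, 41]
Count of leaf nodes: 3


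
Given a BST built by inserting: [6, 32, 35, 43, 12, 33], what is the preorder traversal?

Tree insertion order: [6, 32, 35, 43, 12, 33]
Tree (level-order array): [6, None, 32, 12, 35, None, None, 33, 43]
Preorder traversal: [6, 32, 12, 35, 33, 43]


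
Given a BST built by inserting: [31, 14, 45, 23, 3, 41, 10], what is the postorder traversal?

Tree insertion order: [31, 14, 45, 23, 3, 41, 10]
Tree (level-order array): [31, 14, 45, 3, 23, 41, None, None, 10]
Postorder traversal: [10, 3, 23, 14, 41, 45, 31]


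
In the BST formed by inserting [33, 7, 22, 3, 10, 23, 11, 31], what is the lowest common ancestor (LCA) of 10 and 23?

Tree insertion order: [33, 7, 22, 3, 10, 23, 11, 31]
Tree (level-order array): [33, 7, None, 3, 22, None, None, 10, 23, None, 11, None, 31]
In a BST, the LCA of p=10, q=23 is the first node v on the
root-to-leaf path with p <= v <= q (go left if both < v, right if both > v).
Walk from root:
  at 33: both 10 and 23 < 33, go left
  at 7: both 10 and 23 > 7, go right
  at 22: 10 <= 22 <= 23, this is the LCA
LCA = 22


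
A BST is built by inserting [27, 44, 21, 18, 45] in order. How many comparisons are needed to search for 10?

Search path for 10: 27 -> 21 -> 18
Found: False
Comparisons: 3


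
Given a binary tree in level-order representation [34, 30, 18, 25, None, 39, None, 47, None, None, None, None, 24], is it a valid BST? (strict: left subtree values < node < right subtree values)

Level-order array: [34, 30, 18, 25, None, 39, None, 47, None, None, None, None, 24]
Validate using subtree bounds (lo, hi): at each node, require lo < value < hi,
then recurse left with hi=value and right with lo=value.
Preorder trace (stopping at first violation):
  at node 34 with bounds (-inf, +inf): OK
  at node 30 with bounds (-inf, 34): OK
  at node 25 with bounds (-inf, 30): OK
  at node 47 with bounds (-inf, 25): VIOLATION
Node 47 violates its bound: not (-inf < 47 < 25).
Result: Not a valid BST


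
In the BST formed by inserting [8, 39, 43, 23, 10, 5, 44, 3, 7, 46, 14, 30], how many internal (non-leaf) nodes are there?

Tree built from: [8, 39, 43, 23, 10, 5, 44, 3, 7, 46, 14, 30]
Tree (level-order array): [8, 5, 39, 3, 7, 23, 43, None, None, None, None, 10, 30, None, 44, None, 14, None, None, None, 46]
Rule: An internal node has at least one child.
Per-node child counts:
  node 8: 2 child(ren)
  node 5: 2 child(ren)
  node 3: 0 child(ren)
  node 7: 0 child(ren)
  node 39: 2 child(ren)
  node 23: 2 child(ren)
  node 10: 1 child(ren)
  node 14: 0 child(ren)
  node 30: 0 child(ren)
  node 43: 1 child(ren)
  node 44: 1 child(ren)
  node 46: 0 child(ren)
Matching nodes: [8, 5, 39, 23, 10, 43, 44]
Count of internal (non-leaf) nodes: 7


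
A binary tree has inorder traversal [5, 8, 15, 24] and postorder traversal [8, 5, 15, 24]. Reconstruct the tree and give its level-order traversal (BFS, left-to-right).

Inorder:   [5, 8, 15, 24]
Postorder: [8, 5, 15, 24]
Algorithm: postorder visits root last, so walk postorder right-to-left;
each value is the root of the current inorder slice — split it at that
value, recurse on the right subtree first, then the left.
Recursive splits:
  root=24; inorder splits into left=[5, 8, 15], right=[]
  root=15; inorder splits into left=[5, 8], right=[]
  root=5; inorder splits into left=[], right=[8]
  root=8; inorder splits into left=[], right=[]
Reconstructed level-order: [24, 15, 5, 8]


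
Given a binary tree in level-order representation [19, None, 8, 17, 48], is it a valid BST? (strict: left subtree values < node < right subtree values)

Level-order array: [19, None, 8, 17, 48]
Validate using subtree bounds (lo, hi): at each node, require lo < value < hi,
then recurse left with hi=value and right with lo=value.
Preorder trace (stopping at first violation):
  at node 19 with bounds (-inf, +inf): OK
  at node 8 with bounds (19, +inf): VIOLATION
Node 8 violates its bound: not (19 < 8 < +inf).
Result: Not a valid BST


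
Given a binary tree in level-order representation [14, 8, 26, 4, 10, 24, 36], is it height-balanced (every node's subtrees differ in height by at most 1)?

Tree (level-order array): [14, 8, 26, 4, 10, 24, 36]
Definition: a tree is height-balanced if, at every node, |h(left) - h(right)| <= 1 (empty subtree has height -1).
Bottom-up per-node check:
  node 4: h_left=-1, h_right=-1, diff=0 [OK], height=0
  node 10: h_left=-1, h_right=-1, diff=0 [OK], height=0
  node 8: h_left=0, h_right=0, diff=0 [OK], height=1
  node 24: h_left=-1, h_right=-1, diff=0 [OK], height=0
  node 36: h_left=-1, h_right=-1, diff=0 [OK], height=0
  node 26: h_left=0, h_right=0, diff=0 [OK], height=1
  node 14: h_left=1, h_right=1, diff=0 [OK], height=2
All nodes satisfy the balance condition.
Result: Balanced


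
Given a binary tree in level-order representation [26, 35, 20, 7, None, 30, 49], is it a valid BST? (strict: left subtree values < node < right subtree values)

Level-order array: [26, 35, 20, 7, None, 30, 49]
Validate using subtree bounds (lo, hi): at each node, require lo < value < hi,
then recurse left with hi=value and right with lo=value.
Preorder trace (stopping at first violation):
  at node 26 with bounds (-inf, +inf): OK
  at node 35 with bounds (-inf, 26): VIOLATION
Node 35 violates its bound: not (-inf < 35 < 26).
Result: Not a valid BST


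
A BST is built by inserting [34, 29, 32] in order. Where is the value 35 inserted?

Starting tree (level order): [34, 29, None, None, 32]
Insertion path: 34
Result: insert 35 as right child of 34
Final tree (level order): [34, 29, 35, None, 32]


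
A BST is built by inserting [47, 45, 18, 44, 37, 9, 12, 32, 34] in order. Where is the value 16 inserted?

Starting tree (level order): [47, 45, None, 18, None, 9, 44, None, 12, 37, None, None, None, 32, None, None, 34]
Insertion path: 47 -> 45 -> 18 -> 9 -> 12
Result: insert 16 as right child of 12
Final tree (level order): [47, 45, None, 18, None, 9, 44, None, 12, 37, None, None, 16, 32, None, None, None, None, 34]


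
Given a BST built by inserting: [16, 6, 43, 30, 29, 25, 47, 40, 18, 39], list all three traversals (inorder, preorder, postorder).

Tree insertion order: [16, 6, 43, 30, 29, 25, 47, 40, 18, 39]
Tree (level-order array): [16, 6, 43, None, None, 30, 47, 29, 40, None, None, 25, None, 39, None, 18]
Inorder (L, root, R): [6, 16, 18, 25, 29, 30, 39, 40, 43, 47]
Preorder (root, L, R): [16, 6, 43, 30, 29, 25, 18, 40, 39, 47]
Postorder (L, R, root): [6, 18, 25, 29, 39, 40, 30, 47, 43, 16]


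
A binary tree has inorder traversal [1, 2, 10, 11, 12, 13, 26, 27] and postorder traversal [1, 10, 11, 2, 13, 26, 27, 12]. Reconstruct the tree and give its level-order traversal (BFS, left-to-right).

Inorder:   [1, 2, 10, 11, 12, 13, 26, 27]
Postorder: [1, 10, 11, 2, 13, 26, 27, 12]
Algorithm: postorder visits root last, so walk postorder right-to-left;
each value is the root of the current inorder slice — split it at that
value, recurse on the right subtree first, then the left.
Recursive splits:
  root=12; inorder splits into left=[1, 2, 10, 11], right=[13, 26, 27]
  root=27; inorder splits into left=[13, 26], right=[]
  root=26; inorder splits into left=[13], right=[]
  root=13; inorder splits into left=[], right=[]
  root=2; inorder splits into left=[1], right=[10, 11]
  root=11; inorder splits into left=[10], right=[]
  root=10; inorder splits into left=[], right=[]
  root=1; inorder splits into left=[], right=[]
Reconstructed level-order: [12, 2, 27, 1, 11, 26, 10, 13]


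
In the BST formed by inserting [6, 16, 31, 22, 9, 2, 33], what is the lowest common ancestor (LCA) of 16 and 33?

Tree insertion order: [6, 16, 31, 22, 9, 2, 33]
Tree (level-order array): [6, 2, 16, None, None, 9, 31, None, None, 22, 33]
In a BST, the LCA of p=16, q=33 is the first node v on the
root-to-leaf path with p <= v <= q (go left if both < v, right if both > v).
Walk from root:
  at 6: both 16 and 33 > 6, go right
  at 16: 16 <= 16 <= 33, this is the LCA
LCA = 16


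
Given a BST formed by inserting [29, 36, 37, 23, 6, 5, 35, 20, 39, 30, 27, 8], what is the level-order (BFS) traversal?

Tree insertion order: [29, 36, 37, 23, 6, 5, 35, 20, 39, 30, 27, 8]
Tree (level-order array): [29, 23, 36, 6, 27, 35, 37, 5, 20, None, None, 30, None, None, 39, None, None, 8]
BFS from the root, enqueuing left then right child of each popped node:
  queue [29] -> pop 29, enqueue [23, 36], visited so far: [29]
  queue [23, 36] -> pop 23, enqueue [6, 27], visited so far: [29, 23]
  queue [36, 6, 27] -> pop 36, enqueue [35, 37], visited so far: [29, 23, 36]
  queue [6, 27, 35, 37] -> pop 6, enqueue [5, 20], visited so far: [29, 23, 36, 6]
  queue [27, 35, 37, 5, 20] -> pop 27, enqueue [none], visited so far: [29, 23, 36, 6, 27]
  queue [35, 37, 5, 20] -> pop 35, enqueue [30], visited so far: [29, 23, 36, 6, 27, 35]
  queue [37, 5, 20, 30] -> pop 37, enqueue [39], visited so far: [29, 23, 36, 6, 27, 35, 37]
  queue [5, 20, 30, 39] -> pop 5, enqueue [none], visited so far: [29, 23, 36, 6, 27, 35, 37, 5]
  queue [20, 30, 39] -> pop 20, enqueue [8], visited so far: [29, 23, 36, 6, 27, 35, 37, 5, 20]
  queue [30, 39, 8] -> pop 30, enqueue [none], visited so far: [29, 23, 36, 6, 27, 35, 37, 5, 20, 30]
  queue [39, 8] -> pop 39, enqueue [none], visited so far: [29, 23, 36, 6, 27, 35, 37, 5, 20, 30, 39]
  queue [8] -> pop 8, enqueue [none], visited so far: [29, 23, 36, 6, 27, 35, 37, 5, 20, 30, 39, 8]
Result: [29, 23, 36, 6, 27, 35, 37, 5, 20, 30, 39, 8]


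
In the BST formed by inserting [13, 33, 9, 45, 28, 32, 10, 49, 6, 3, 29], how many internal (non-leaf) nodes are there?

Tree built from: [13, 33, 9, 45, 28, 32, 10, 49, 6, 3, 29]
Tree (level-order array): [13, 9, 33, 6, 10, 28, 45, 3, None, None, None, None, 32, None, 49, None, None, 29]
Rule: An internal node has at least one child.
Per-node child counts:
  node 13: 2 child(ren)
  node 9: 2 child(ren)
  node 6: 1 child(ren)
  node 3: 0 child(ren)
  node 10: 0 child(ren)
  node 33: 2 child(ren)
  node 28: 1 child(ren)
  node 32: 1 child(ren)
  node 29: 0 child(ren)
  node 45: 1 child(ren)
  node 49: 0 child(ren)
Matching nodes: [13, 9, 6, 33, 28, 32, 45]
Count of internal (non-leaf) nodes: 7


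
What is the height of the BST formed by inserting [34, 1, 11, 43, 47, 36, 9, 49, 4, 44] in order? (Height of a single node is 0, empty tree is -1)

Insertion order: [34, 1, 11, 43, 47, 36, 9, 49, 4, 44]
Tree (level-order array): [34, 1, 43, None, 11, 36, 47, 9, None, None, None, 44, 49, 4]
Compute height bottom-up (empty subtree = -1):
  height(4) = 1 + max(-1, -1) = 0
  height(9) = 1 + max(0, -1) = 1
  height(11) = 1 + max(1, -1) = 2
  height(1) = 1 + max(-1, 2) = 3
  height(36) = 1 + max(-1, -1) = 0
  height(44) = 1 + max(-1, -1) = 0
  height(49) = 1 + max(-1, -1) = 0
  height(47) = 1 + max(0, 0) = 1
  height(43) = 1 + max(0, 1) = 2
  height(34) = 1 + max(3, 2) = 4
Height = 4


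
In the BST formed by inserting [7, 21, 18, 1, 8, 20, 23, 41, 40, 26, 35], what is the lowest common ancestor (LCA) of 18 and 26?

Tree insertion order: [7, 21, 18, 1, 8, 20, 23, 41, 40, 26, 35]
Tree (level-order array): [7, 1, 21, None, None, 18, 23, 8, 20, None, 41, None, None, None, None, 40, None, 26, None, None, 35]
In a BST, the LCA of p=18, q=26 is the first node v on the
root-to-leaf path with p <= v <= q (go left if both < v, right if both > v).
Walk from root:
  at 7: both 18 and 26 > 7, go right
  at 21: 18 <= 21 <= 26, this is the LCA
LCA = 21


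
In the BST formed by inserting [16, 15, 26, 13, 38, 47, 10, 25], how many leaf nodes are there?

Tree built from: [16, 15, 26, 13, 38, 47, 10, 25]
Tree (level-order array): [16, 15, 26, 13, None, 25, 38, 10, None, None, None, None, 47]
Rule: A leaf has 0 children.
Per-node child counts:
  node 16: 2 child(ren)
  node 15: 1 child(ren)
  node 13: 1 child(ren)
  node 10: 0 child(ren)
  node 26: 2 child(ren)
  node 25: 0 child(ren)
  node 38: 1 child(ren)
  node 47: 0 child(ren)
Matching nodes: [10, 25, 47]
Count of leaf nodes: 3


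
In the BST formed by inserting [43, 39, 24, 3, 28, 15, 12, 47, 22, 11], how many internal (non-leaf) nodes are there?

Tree built from: [43, 39, 24, 3, 28, 15, 12, 47, 22, 11]
Tree (level-order array): [43, 39, 47, 24, None, None, None, 3, 28, None, 15, None, None, 12, 22, 11]
Rule: An internal node has at least one child.
Per-node child counts:
  node 43: 2 child(ren)
  node 39: 1 child(ren)
  node 24: 2 child(ren)
  node 3: 1 child(ren)
  node 15: 2 child(ren)
  node 12: 1 child(ren)
  node 11: 0 child(ren)
  node 22: 0 child(ren)
  node 28: 0 child(ren)
  node 47: 0 child(ren)
Matching nodes: [43, 39, 24, 3, 15, 12]
Count of internal (non-leaf) nodes: 6


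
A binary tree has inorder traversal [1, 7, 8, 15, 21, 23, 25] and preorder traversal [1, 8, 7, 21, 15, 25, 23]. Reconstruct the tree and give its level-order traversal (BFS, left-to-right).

Inorder:  [1, 7, 8, 15, 21, 23, 25]
Preorder: [1, 8, 7, 21, 15, 25, 23]
Algorithm: preorder visits root first, so consume preorder in order;
for each root, split the current inorder slice at that value into
left-subtree inorder and right-subtree inorder, then recurse.
Recursive splits:
  root=1; inorder splits into left=[], right=[7, 8, 15, 21, 23, 25]
  root=8; inorder splits into left=[7], right=[15, 21, 23, 25]
  root=7; inorder splits into left=[], right=[]
  root=21; inorder splits into left=[15], right=[23, 25]
  root=15; inorder splits into left=[], right=[]
  root=25; inorder splits into left=[23], right=[]
  root=23; inorder splits into left=[], right=[]
Reconstructed level-order: [1, 8, 7, 21, 15, 25, 23]


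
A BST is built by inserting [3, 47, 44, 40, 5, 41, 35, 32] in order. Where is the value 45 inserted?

Starting tree (level order): [3, None, 47, 44, None, 40, None, 5, 41, None, 35, None, None, 32]
Insertion path: 3 -> 47 -> 44
Result: insert 45 as right child of 44
Final tree (level order): [3, None, 47, 44, None, 40, 45, 5, 41, None, None, None, 35, None, None, 32]


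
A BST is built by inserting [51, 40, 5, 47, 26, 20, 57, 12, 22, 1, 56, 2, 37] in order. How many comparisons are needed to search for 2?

Search path for 2: 51 -> 40 -> 5 -> 1 -> 2
Found: True
Comparisons: 5


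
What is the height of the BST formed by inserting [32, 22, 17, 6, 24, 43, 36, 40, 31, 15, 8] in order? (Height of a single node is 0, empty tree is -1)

Insertion order: [32, 22, 17, 6, 24, 43, 36, 40, 31, 15, 8]
Tree (level-order array): [32, 22, 43, 17, 24, 36, None, 6, None, None, 31, None, 40, None, 15, None, None, None, None, 8]
Compute height bottom-up (empty subtree = -1):
  height(8) = 1 + max(-1, -1) = 0
  height(15) = 1 + max(0, -1) = 1
  height(6) = 1 + max(-1, 1) = 2
  height(17) = 1 + max(2, -1) = 3
  height(31) = 1 + max(-1, -1) = 0
  height(24) = 1 + max(-1, 0) = 1
  height(22) = 1 + max(3, 1) = 4
  height(40) = 1 + max(-1, -1) = 0
  height(36) = 1 + max(-1, 0) = 1
  height(43) = 1 + max(1, -1) = 2
  height(32) = 1 + max(4, 2) = 5
Height = 5


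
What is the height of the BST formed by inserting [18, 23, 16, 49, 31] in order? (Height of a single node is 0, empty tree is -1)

Insertion order: [18, 23, 16, 49, 31]
Tree (level-order array): [18, 16, 23, None, None, None, 49, 31]
Compute height bottom-up (empty subtree = -1):
  height(16) = 1 + max(-1, -1) = 0
  height(31) = 1 + max(-1, -1) = 0
  height(49) = 1 + max(0, -1) = 1
  height(23) = 1 + max(-1, 1) = 2
  height(18) = 1 + max(0, 2) = 3
Height = 3


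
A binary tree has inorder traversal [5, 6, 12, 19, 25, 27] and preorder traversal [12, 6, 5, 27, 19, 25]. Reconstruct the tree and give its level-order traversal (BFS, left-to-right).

Inorder:  [5, 6, 12, 19, 25, 27]
Preorder: [12, 6, 5, 27, 19, 25]
Algorithm: preorder visits root first, so consume preorder in order;
for each root, split the current inorder slice at that value into
left-subtree inorder and right-subtree inorder, then recurse.
Recursive splits:
  root=12; inorder splits into left=[5, 6], right=[19, 25, 27]
  root=6; inorder splits into left=[5], right=[]
  root=5; inorder splits into left=[], right=[]
  root=27; inorder splits into left=[19, 25], right=[]
  root=19; inorder splits into left=[], right=[25]
  root=25; inorder splits into left=[], right=[]
Reconstructed level-order: [12, 6, 27, 5, 19, 25]


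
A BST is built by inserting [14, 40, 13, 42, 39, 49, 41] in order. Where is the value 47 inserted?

Starting tree (level order): [14, 13, 40, None, None, 39, 42, None, None, 41, 49]
Insertion path: 14 -> 40 -> 42 -> 49
Result: insert 47 as left child of 49
Final tree (level order): [14, 13, 40, None, None, 39, 42, None, None, 41, 49, None, None, 47]


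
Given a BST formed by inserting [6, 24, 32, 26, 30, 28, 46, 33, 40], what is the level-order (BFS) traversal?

Tree insertion order: [6, 24, 32, 26, 30, 28, 46, 33, 40]
Tree (level-order array): [6, None, 24, None, 32, 26, 46, None, 30, 33, None, 28, None, None, 40]
BFS from the root, enqueuing left then right child of each popped node:
  queue [6] -> pop 6, enqueue [24], visited so far: [6]
  queue [24] -> pop 24, enqueue [32], visited so far: [6, 24]
  queue [32] -> pop 32, enqueue [26, 46], visited so far: [6, 24, 32]
  queue [26, 46] -> pop 26, enqueue [30], visited so far: [6, 24, 32, 26]
  queue [46, 30] -> pop 46, enqueue [33], visited so far: [6, 24, 32, 26, 46]
  queue [30, 33] -> pop 30, enqueue [28], visited so far: [6, 24, 32, 26, 46, 30]
  queue [33, 28] -> pop 33, enqueue [40], visited so far: [6, 24, 32, 26, 46, 30, 33]
  queue [28, 40] -> pop 28, enqueue [none], visited so far: [6, 24, 32, 26, 46, 30, 33, 28]
  queue [40] -> pop 40, enqueue [none], visited so far: [6, 24, 32, 26, 46, 30, 33, 28, 40]
Result: [6, 24, 32, 26, 46, 30, 33, 28, 40]


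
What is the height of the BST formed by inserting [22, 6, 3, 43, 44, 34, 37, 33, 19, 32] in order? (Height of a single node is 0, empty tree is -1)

Insertion order: [22, 6, 3, 43, 44, 34, 37, 33, 19, 32]
Tree (level-order array): [22, 6, 43, 3, 19, 34, 44, None, None, None, None, 33, 37, None, None, 32]
Compute height bottom-up (empty subtree = -1):
  height(3) = 1 + max(-1, -1) = 0
  height(19) = 1 + max(-1, -1) = 0
  height(6) = 1 + max(0, 0) = 1
  height(32) = 1 + max(-1, -1) = 0
  height(33) = 1 + max(0, -1) = 1
  height(37) = 1 + max(-1, -1) = 0
  height(34) = 1 + max(1, 0) = 2
  height(44) = 1 + max(-1, -1) = 0
  height(43) = 1 + max(2, 0) = 3
  height(22) = 1 + max(1, 3) = 4
Height = 4


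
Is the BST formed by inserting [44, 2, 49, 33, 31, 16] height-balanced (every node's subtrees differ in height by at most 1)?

Tree (level-order array): [44, 2, 49, None, 33, None, None, 31, None, 16]
Definition: a tree is height-balanced if, at every node, |h(left) - h(right)| <= 1 (empty subtree has height -1).
Bottom-up per-node check:
  node 16: h_left=-1, h_right=-1, diff=0 [OK], height=0
  node 31: h_left=0, h_right=-1, diff=1 [OK], height=1
  node 33: h_left=1, h_right=-1, diff=2 [FAIL (|1--1|=2 > 1)], height=2
  node 2: h_left=-1, h_right=2, diff=3 [FAIL (|-1-2|=3 > 1)], height=3
  node 49: h_left=-1, h_right=-1, diff=0 [OK], height=0
  node 44: h_left=3, h_right=0, diff=3 [FAIL (|3-0|=3 > 1)], height=4
Node 33 violates the condition: |1 - -1| = 2 > 1.
Result: Not balanced


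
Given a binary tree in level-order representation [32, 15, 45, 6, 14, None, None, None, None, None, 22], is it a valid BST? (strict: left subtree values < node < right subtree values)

Level-order array: [32, 15, 45, 6, 14, None, None, None, None, None, 22]
Validate using subtree bounds (lo, hi): at each node, require lo < value < hi,
then recurse left with hi=value and right with lo=value.
Preorder trace (stopping at first violation):
  at node 32 with bounds (-inf, +inf): OK
  at node 15 with bounds (-inf, 32): OK
  at node 6 with bounds (-inf, 15): OK
  at node 14 with bounds (15, 32): VIOLATION
Node 14 violates its bound: not (15 < 14 < 32).
Result: Not a valid BST


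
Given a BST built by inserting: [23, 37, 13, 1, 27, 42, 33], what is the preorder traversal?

Tree insertion order: [23, 37, 13, 1, 27, 42, 33]
Tree (level-order array): [23, 13, 37, 1, None, 27, 42, None, None, None, 33]
Preorder traversal: [23, 13, 1, 37, 27, 33, 42]


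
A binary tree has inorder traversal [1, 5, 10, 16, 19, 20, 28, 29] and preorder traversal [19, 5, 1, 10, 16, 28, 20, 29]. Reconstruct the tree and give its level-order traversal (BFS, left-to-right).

Inorder:  [1, 5, 10, 16, 19, 20, 28, 29]
Preorder: [19, 5, 1, 10, 16, 28, 20, 29]
Algorithm: preorder visits root first, so consume preorder in order;
for each root, split the current inorder slice at that value into
left-subtree inorder and right-subtree inorder, then recurse.
Recursive splits:
  root=19; inorder splits into left=[1, 5, 10, 16], right=[20, 28, 29]
  root=5; inorder splits into left=[1], right=[10, 16]
  root=1; inorder splits into left=[], right=[]
  root=10; inorder splits into left=[], right=[16]
  root=16; inorder splits into left=[], right=[]
  root=28; inorder splits into left=[20], right=[29]
  root=20; inorder splits into left=[], right=[]
  root=29; inorder splits into left=[], right=[]
Reconstructed level-order: [19, 5, 28, 1, 10, 20, 29, 16]


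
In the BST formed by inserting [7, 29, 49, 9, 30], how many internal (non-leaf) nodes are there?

Tree built from: [7, 29, 49, 9, 30]
Tree (level-order array): [7, None, 29, 9, 49, None, None, 30]
Rule: An internal node has at least one child.
Per-node child counts:
  node 7: 1 child(ren)
  node 29: 2 child(ren)
  node 9: 0 child(ren)
  node 49: 1 child(ren)
  node 30: 0 child(ren)
Matching nodes: [7, 29, 49]
Count of internal (non-leaf) nodes: 3


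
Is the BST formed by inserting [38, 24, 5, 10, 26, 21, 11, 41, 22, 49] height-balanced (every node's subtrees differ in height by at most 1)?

Tree (level-order array): [38, 24, 41, 5, 26, None, 49, None, 10, None, None, None, None, None, 21, 11, 22]
Definition: a tree is height-balanced if, at every node, |h(left) - h(right)| <= 1 (empty subtree has height -1).
Bottom-up per-node check:
  node 11: h_left=-1, h_right=-1, diff=0 [OK], height=0
  node 22: h_left=-1, h_right=-1, diff=0 [OK], height=0
  node 21: h_left=0, h_right=0, diff=0 [OK], height=1
  node 10: h_left=-1, h_right=1, diff=2 [FAIL (|-1-1|=2 > 1)], height=2
  node 5: h_left=-1, h_right=2, diff=3 [FAIL (|-1-2|=3 > 1)], height=3
  node 26: h_left=-1, h_right=-1, diff=0 [OK], height=0
  node 24: h_left=3, h_right=0, diff=3 [FAIL (|3-0|=3 > 1)], height=4
  node 49: h_left=-1, h_right=-1, diff=0 [OK], height=0
  node 41: h_left=-1, h_right=0, diff=1 [OK], height=1
  node 38: h_left=4, h_right=1, diff=3 [FAIL (|4-1|=3 > 1)], height=5
Node 10 violates the condition: |-1 - 1| = 2 > 1.
Result: Not balanced


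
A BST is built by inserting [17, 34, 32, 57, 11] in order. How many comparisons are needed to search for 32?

Search path for 32: 17 -> 34 -> 32
Found: True
Comparisons: 3


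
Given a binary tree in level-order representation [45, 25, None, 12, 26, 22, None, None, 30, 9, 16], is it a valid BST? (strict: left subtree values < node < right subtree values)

Level-order array: [45, 25, None, 12, 26, 22, None, None, 30, 9, 16]
Validate using subtree bounds (lo, hi): at each node, require lo < value < hi,
then recurse left with hi=value and right with lo=value.
Preorder trace (stopping at first violation):
  at node 45 with bounds (-inf, +inf): OK
  at node 25 with bounds (-inf, 45): OK
  at node 12 with bounds (-inf, 25): OK
  at node 22 with bounds (-inf, 12): VIOLATION
Node 22 violates its bound: not (-inf < 22 < 12).
Result: Not a valid BST


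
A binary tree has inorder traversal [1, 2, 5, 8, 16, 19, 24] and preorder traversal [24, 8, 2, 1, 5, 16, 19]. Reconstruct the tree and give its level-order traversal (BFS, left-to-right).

Inorder:  [1, 2, 5, 8, 16, 19, 24]
Preorder: [24, 8, 2, 1, 5, 16, 19]
Algorithm: preorder visits root first, so consume preorder in order;
for each root, split the current inorder slice at that value into
left-subtree inorder and right-subtree inorder, then recurse.
Recursive splits:
  root=24; inorder splits into left=[1, 2, 5, 8, 16, 19], right=[]
  root=8; inorder splits into left=[1, 2, 5], right=[16, 19]
  root=2; inorder splits into left=[1], right=[5]
  root=1; inorder splits into left=[], right=[]
  root=5; inorder splits into left=[], right=[]
  root=16; inorder splits into left=[], right=[19]
  root=19; inorder splits into left=[], right=[]
Reconstructed level-order: [24, 8, 2, 16, 1, 5, 19]


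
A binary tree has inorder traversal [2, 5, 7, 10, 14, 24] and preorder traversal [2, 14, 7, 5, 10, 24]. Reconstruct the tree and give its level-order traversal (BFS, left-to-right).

Inorder:  [2, 5, 7, 10, 14, 24]
Preorder: [2, 14, 7, 5, 10, 24]
Algorithm: preorder visits root first, so consume preorder in order;
for each root, split the current inorder slice at that value into
left-subtree inorder and right-subtree inorder, then recurse.
Recursive splits:
  root=2; inorder splits into left=[], right=[5, 7, 10, 14, 24]
  root=14; inorder splits into left=[5, 7, 10], right=[24]
  root=7; inorder splits into left=[5], right=[10]
  root=5; inorder splits into left=[], right=[]
  root=10; inorder splits into left=[], right=[]
  root=24; inorder splits into left=[], right=[]
Reconstructed level-order: [2, 14, 7, 24, 5, 10]


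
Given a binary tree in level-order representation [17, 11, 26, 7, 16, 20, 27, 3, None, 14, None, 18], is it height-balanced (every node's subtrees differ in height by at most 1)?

Tree (level-order array): [17, 11, 26, 7, 16, 20, 27, 3, None, 14, None, 18]
Definition: a tree is height-balanced if, at every node, |h(left) - h(right)| <= 1 (empty subtree has height -1).
Bottom-up per-node check:
  node 3: h_left=-1, h_right=-1, diff=0 [OK], height=0
  node 7: h_left=0, h_right=-1, diff=1 [OK], height=1
  node 14: h_left=-1, h_right=-1, diff=0 [OK], height=0
  node 16: h_left=0, h_right=-1, diff=1 [OK], height=1
  node 11: h_left=1, h_right=1, diff=0 [OK], height=2
  node 18: h_left=-1, h_right=-1, diff=0 [OK], height=0
  node 20: h_left=0, h_right=-1, diff=1 [OK], height=1
  node 27: h_left=-1, h_right=-1, diff=0 [OK], height=0
  node 26: h_left=1, h_right=0, diff=1 [OK], height=2
  node 17: h_left=2, h_right=2, diff=0 [OK], height=3
All nodes satisfy the balance condition.
Result: Balanced


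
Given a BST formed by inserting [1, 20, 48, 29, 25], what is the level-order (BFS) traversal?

Tree insertion order: [1, 20, 48, 29, 25]
Tree (level-order array): [1, None, 20, None, 48, 29, None, 25]
BFS from the root, enqueuing left then right child of each popped node:
  queue [1] -> pop 1, enqueue [20], visited so far: [1]
  queue [20] -> pop 20, enqueue [48], visited so far: [1, 20]
  queue [48] -> pop 48, enqueue [29], visited so far: [1, 20, 48]
  queue [29] -> pop 29, enqueue [25], visited so far: [1, 20, 48, 29]
  queue [25] -> pop 25, enqueue [none], visited so far: [1, 20, 48, 29, 25]
Result: [1, 20, 48, 29, 25]


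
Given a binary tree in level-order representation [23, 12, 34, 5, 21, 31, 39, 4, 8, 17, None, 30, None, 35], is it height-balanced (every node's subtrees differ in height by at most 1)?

Tree (level-order array): [23, 12, 34, 5, 21, 31, 39, 4, 8, 17, None, 30, None, 35]
Definition: a tree is height-balanced if, at every node, |h(left) - h(right)| <= 1 (empty subtree has height -1).
Bottom-up per-node check:
  node 4: h_left=-1, h_right=-1, diff=0 [OK], height=0
  node 8: h_left=-1, h_right=-1, diff=0 [OK], height=0
  node 5: h_left=0, h_right=0, diff=0 [OK], height=1
  node 17: h_left=-1, h_right=-1, diff=0 [OK], height=0
  node 21: h_left=0, h_right=-1, diff=1 [OK], height=1
  node 12: h_left=1, h_right=1, diff=0 [OK], height=2
  node 30: h_left=-1, h_right=-1, diff=0 [OK], height=0
  node 31: h_left=0, h_right=-1, diff=1 [OK], height=1
  node 35: h_left=-1, h_right=-1, diff=0 [OK], height=0
  node 39: h_left=0, h_right=-1, diff=1 [OK], height=1
  node 34: h_left=1, h_right=1, diff=0 [OK], height=2
  node 23: h_left=2, h_right=2, diff=0 [OK], height=3
All nodes satisfy the balance condition.
Result: Balanced


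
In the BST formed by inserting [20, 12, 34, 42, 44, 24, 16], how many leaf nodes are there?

Tree built from: [20, 12, 34, 42, 44, 24, 16]
Tree (level-order array): [20, 12, 34, None, 16, 24, 42, None, None, None, None, None, 44]
Rule: A leaf has 0 children.
Per-node child counts:
  node 20: 2 child(ren)
  node 12: 1 child(ren)
  node 16: 0 child(ren)
  node 34: 2 child(ren)
  node 24: 0 child(ren)
  node 42: 1 child(ren)
  node 44: 0 child(ren)
Matching nodes: [16, 24, 44]
Count of leaf nodes: 3


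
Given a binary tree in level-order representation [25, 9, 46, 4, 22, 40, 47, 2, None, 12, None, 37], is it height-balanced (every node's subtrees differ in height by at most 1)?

Tree (level-order array): [25, 9, 46, 4, 22, 40, 47, 2, None, 12, None, 37]
Definition: a tree is height-balanced if, at every node, |h(left) - h(right)| <= 1 (empty subtree has height -1).
Bottom-up per-node check:
  node 2: h_left=-1, h_right=-1, diff=0 [OK], height=0
  node 4: h_left=0, h_right=-1, diff=1 [OK], height=1
  node 12: h_left=-1, h_right=-1, diff=0 [OK], height=0
  node 22: h_left=0, h_right=-1, diff=1 [OK], height=1
  node 9: h_left=1, h_right=1, diff=0 [OK], height=2
  node 37: h_left=-1, h_right=-1, diff=0 [OK], height=0
  node 40: h_left=0, h_right=-1, diff=1 [OK], height=1
  node 47: h_left=-1, h_right=-1, diff=0 [OK], height=0
  node 46: h_left=1, h_right=0, diff=1 [OK], height=2
  node 25: h_left=2, h_right=2, diff=0 [OK], height=3
All nodes satisfy the balance condition.
Result: Balanced


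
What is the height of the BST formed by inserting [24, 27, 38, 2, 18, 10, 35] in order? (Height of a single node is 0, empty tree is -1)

Insertion order: [24, 27, 38, 2, 18, 10, 35]
Tree (level-order array): [24, 2, 27, None, 18, None, 38, 10, None, 35]
Compute height bottom-up (empty subtree = -1):
  height(10) = 1 + max(-1, -1) = 0
  height(18) = 1 + max(0, -1) = 1
  height(2) = 1 + max(-1, 1) = 2
  height(35) = 1 + max(-1, -1) = 0
  height(38) = 1 + max(0, -1) = 1
  height(27) = 1 + max(-1, 1) = 2
  height(24) = 1 + max(2, 2) = 3
Height = 3


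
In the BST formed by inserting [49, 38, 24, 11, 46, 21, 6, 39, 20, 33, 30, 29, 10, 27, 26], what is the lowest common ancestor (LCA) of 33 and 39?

Tree insertion order: [49, 38, 24, 11, 46, 21, 6, 39, 20, 33, 30, 29, 10, 27, 26]
Tree (level-order array): [49, 38, None, 24, 46, 11, 33, 39, None, 6, 21, 30, None, None, None, None, 10, 20, None, 29, None, None, None, None, None, 27, None, 26]
In a BST, the LCA of p=33, q=39 is the first node v on the
root-to-leaf path with p <= v <= q (go left if both < v, right if both > v).
Walk from root:
  at 49: both 33 and 39 < 49, go left
  at 38: 33 <= 38 <= 39, this is the LCA
LCA = 38


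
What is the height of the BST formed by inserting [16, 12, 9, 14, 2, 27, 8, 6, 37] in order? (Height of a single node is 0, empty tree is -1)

Insertion order: [16, 12, 9, 14, 2, 27, 8, 6, 37]
Tree (level-order array): [16, 12, 27, 9, 14, None, 37, 2, None, None, None, None, None, None, 8, 6]
Compute height bottom-up (empty subtree = -1):
  height(6) = 1 + max(-1, -1) = 0
  height(8) = 1 + max(0, -1) = 1
  height(2) = 1 + max(-1, 1) = 2
  height(9) = 1 + max(2, -1) = 3
  height(14) = 1 + max(-1, -1) = 0
  height(12) = 1 + max(3, 0) = 4
  height(37) = 1 + max(-1, -1) = 0
  height(27) = 1 + max(-1, 0) = 1
  height(16) = 1 + max(4, 1) = 5
Height = 5


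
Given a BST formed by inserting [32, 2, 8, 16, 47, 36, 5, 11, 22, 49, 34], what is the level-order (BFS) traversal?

Tree insertion order: [32, 2, 8, 16, 47, 36, 5, 11, 22, 49, 34]
Tree (level-order array): [32, 2, 47, None, 8, 36, 49, 5, 16, 34, None, None, None, None, None, 11, 22]
BFS from the root, enqueuing left then right child of each popped node:
  queue [32] -> pop 32, enqueue [2, 47], visited so far: [32]
  queue [2, 47] -> pop 2, enqueue [8], visited so far: [32, 2]
  queue [47, 8] -> pop 47, enqueue [36, 49], visited so far: [32, 2, 47]
  queue [8, 36, 49] -> pop 8, enqueue [5, 16], visited so far: [32, 2, 47, 8]
  queue [36, 49, 5, 16] -> pop 36, enqueue [34], visited so far: [32, 2, 47, 8, 36]
  queue [49, 5, 16, 34] -> pop 49, enqueue [none], visited so far: [32, 2, 47, 8, 36, 49]
  queue [5, 16, 34] -> pop 5, enqueue [none], visited so far: [32, 2, 47, 8, 36, 49, 5]
  queue [16, 34] -> pop 16, enqueue [11, 22], visited so far: [32, 2, 47, 8, 36, 49, 5, 16]
  queue [34, 11, 22] -> pop 34, enqueue [none], visited so far: [32, 2, 47, 8, 36, 49, 5, 16, 34]
  queue [11, 22] -> pop 11, enqueue [none], visited so far: [32, 2, 47, 8, 36, 49, 5, 16, 34, 11]
  queue [22] -> pop 22, enqueue [none], visited so far: [32, 2, 47, 8, 36, 49, 5, 16, 34, 11, 22]
Result: [32, 2, 47, 8, 36, 49, 5, 16, 34, 11, 22]


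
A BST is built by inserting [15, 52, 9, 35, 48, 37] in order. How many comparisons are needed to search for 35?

Search path for 35: 15 -> 52 -> 35
Found: True
Comparisons: 3


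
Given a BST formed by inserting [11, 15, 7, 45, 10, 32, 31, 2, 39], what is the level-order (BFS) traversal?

Tree insertion order: [11, 15, 7, 45, 10, 32, 31, 2, 39]
Tree (level-order array): [11, 7, 15, 2, 10, None, 45, None, None, None, None, 32, None, 31, 39]
BFS from the root, enqueuing left then right child of each popped node:
  queue [11] -> pop 11, enqueue [7, 15], visited so far: [11]
  queue [7, 15] -> pop 7, enqueue [2, 10], visited so far: [11, 7]
  queue [15, 2, 10] -> pop 15, enqueue [45], visited so far: [11, 7, 15]
  queue [2, 10, 45] -> pop 2, enqueue [none], visited so far: [11, 7, 15, 2]
  queue [10, 45] -> pop 10, enqueue [none], visited so far: [11, 7, 15, 2, 10]
  queue [45] -> pop 45, enqueue [32], visited so far: [11, 7, 15, 2, 10, 45]
  queue [32] -> pop 32, enqueue [31, 39], visited so far: [11, 7, 15, 2, 10, 45, 32]
  queue [31, 39] -> pop 31, enqueue [none], visited so far: [11, 7, 15, 2, 10, 45, 32, 31]
  queue [39] -> pop 39, enqueue [none], visited so far: [11, 7, 15, 2, 10, 45, 32, 31, 39]
Result: [11, 7, 15, 2, 10, 45, 32, 31, 39]


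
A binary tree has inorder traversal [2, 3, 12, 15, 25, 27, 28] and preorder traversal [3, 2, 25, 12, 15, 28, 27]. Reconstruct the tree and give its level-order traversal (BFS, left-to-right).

Inorder:  [2, 3, 12, 15, 25, 27, 28]
Preorder: [3, 2, 25, 12, 15, 28, 27]
Algorithm: preorder visits root first, so consume preorder in order;
for each root, split the current inorder slice at that value into
left-subtree inorder and right-subtree inorder, then recurse.
Recursive splits:
  root=3; inorder splits into left=[2], right=[12, 15, 25, 27, 28]
  root=2; inorder splits into left=[], right=[]
  root=25; inorder splits into left=[12, 15], right=[27, 28]
  root=12; inorder splits into left=[], right=[15]
  root=15; inorder splits into left=[], right=[]
  root=28; inorder splits into left=[27], right=[]
  root=27; inorder splits into left=[], right=[]
Reconstructed level-order: [3, 2, 25, 12, 28, 15, 27]


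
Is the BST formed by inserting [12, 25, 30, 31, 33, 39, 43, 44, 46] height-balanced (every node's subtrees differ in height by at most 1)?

Tree (level-order array): [12, None, 25, None, 30, None, 31, None, 33, None, 39, None, 43, None, 44, None, 46]
Definition: a tree is height-balanced if, at every node, |h(left) - h(right)| <= 1 (empty subtree has height -1).
Bottom-up per-node check:
  node 46: h_left=-1, h_right=-1, diff=0 [OK], height=0
  node 44: h_left=-1, h_right=0, diff=1 [OK], height=1
  node 43: h_left=-1, h_right=1, diff=2 [FAIL (|-1-1|=2 > 1)], height=2
  node 39: h_left=-1, h_right=2, diff=3 [FAIL (|-1-2|=3 > 1)], height=3
  node 33: h_left=-1, h_right=3, diff=4 [FAIL (|-1-3|=4 > 1)], height=4
  node 31: h_left=-1, h_right=4, diff=5 [FAIL (|-1-4|=5 > 1)], height=5
  node 30: h_left=-1, h_right=5, diff=6 [FAIL (|-1-5|=6 > 1)], height=6
  node 25: h_left=-1, h_right=6, diff=7 [FAIL (|-1-6|=7 > 1)], height=7
  node 12: h_left=-1, h_right=7, diff=8 [FAIL (|-1-7|=8 > 1)], height=8
Node 43 violates the condition: |-1 - 1| = 2 > 1.
Result: Not balanced
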